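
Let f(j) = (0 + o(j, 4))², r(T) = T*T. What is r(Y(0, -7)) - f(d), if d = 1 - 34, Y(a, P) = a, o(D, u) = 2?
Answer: -4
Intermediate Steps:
r(T) = T²
d = -33
f(j) = 4 (f(j) = (0 + 2)² = 2² = 4)
r(Y(0, -7)) - f(d) = 0² - 1*4 = 0 - 4 = -4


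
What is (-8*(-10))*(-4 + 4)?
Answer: 0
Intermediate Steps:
(-8*(-10))*(-4 + 4) = 80*0 = 0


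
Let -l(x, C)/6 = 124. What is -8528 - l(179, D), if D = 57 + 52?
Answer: -7784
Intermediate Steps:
D = 109
l(x, C) = -744 (l(x, C) = -6*124 = -744)
-8528 - l(179, D) = -8528 - 1*(-744) = -8528 + 744 = -7784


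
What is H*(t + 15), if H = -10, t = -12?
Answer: -30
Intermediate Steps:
H*(t + 15) = -10*(-12 + 15) = -10*3 = -30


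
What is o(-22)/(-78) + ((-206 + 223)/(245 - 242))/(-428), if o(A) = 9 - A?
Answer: -2285/5564 ≈ -0.41068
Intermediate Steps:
o(-22)/(-78) + ((-206 + 223)/(245 - 242))/(-428) = (9 - 1*(-22))/(-78) + ((-206 + 223)/(245 - 242))/(-428) = (9 + 22)*(-1/78) + (17/3)*(-1/428) = 31*(-1/78) + (17*(⅓))*(-1/428) = -31/78 + (17/3)*(-1/428) = -31/78 - 17/1284 = -2285/5564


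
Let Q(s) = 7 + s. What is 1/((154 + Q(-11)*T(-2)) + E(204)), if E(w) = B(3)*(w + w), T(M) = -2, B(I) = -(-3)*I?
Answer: 1/3834 ≈ 0.00026082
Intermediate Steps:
B(I) = 3*I
E(w) = 18*w (E(w) = (3*3)*(w + w) = 9*(2*w) = 18*w)
1/((154 + Q(-11)*T(-2)) + E(204)) = 1/((154 + (7 - 11)*(-2)) + 18*204) = 1/((154 - 4*(-2)) + 3672) = 1/((154 + 8) + 3672) = 1/(162 + 3672) = 1/3834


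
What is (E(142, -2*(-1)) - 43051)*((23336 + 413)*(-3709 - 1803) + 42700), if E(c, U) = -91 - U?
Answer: 5645900981472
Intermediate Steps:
(E(142, -2*(-1)) - 43051)*((23336 + 413)*(-3709 - 1803) + 42700) = ((-91 - (-2)*(-1)) - 43051)*((23336 + 413)*(-3709 - 1803) + 42700) = ((-91 - 1*2) - 43051)*(23749*(-5512) + 42700) = ((-91 - 2) - 43051)*(-130904488 + 42700) = (-93 - 43051)*(-130861788) = -43144*(-130861788) = 5645900981472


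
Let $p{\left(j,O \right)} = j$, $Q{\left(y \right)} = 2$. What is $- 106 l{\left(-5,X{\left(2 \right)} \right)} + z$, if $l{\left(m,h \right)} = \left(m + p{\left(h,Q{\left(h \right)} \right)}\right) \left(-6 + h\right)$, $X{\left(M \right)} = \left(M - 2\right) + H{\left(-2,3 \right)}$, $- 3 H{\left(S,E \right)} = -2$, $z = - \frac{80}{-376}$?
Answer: $- \frac{1036166}{423} \approx -2449.6$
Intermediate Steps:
$z = \frac{10}{47}$ ($z = \left(-80\right) \left(- \frac{1}{376}\right) = \frac{10}{47} \approx 0.21277$)
$H{\left(S,E \right)} = \frac{2}{3}$ ($H{\left(S,E \right)} = \left(- \frac{1}{3}\right) \left(-2\right) = \frac{2}{3}$)
$X{\left(M \right)} = - \frac{4}{3} + M$ ($X{\left(M \right)} = \left(M - 2\right) + \frac{2}{3} = \left(-2 + M\right) + \frac{2}{3} = - \frac{4}{3} + M$)
$l{\left(m,h \right)} = \left(-6 + h\right) \left(h + m\right)$ ($l{\left(m,h \right)} = \left(m + h\right) \left(-6 + h\right) = \left(h + m\right) \left(-6 + h\right) = \left(-6 + h\right) \left(h + m\right)$)
$- 106 l{\left(-5,X{\left(2 \right)} \right)} + z = - 106 \left(\left(- \frac{4}{3} + 2\right)^{2} - 6 \left(- \frac{4}{3} + 2\right) - -30 + \left(- \frac{4}{3} + 2\right) \left(-5\right)\right) + \frac{10}{47} = - 106 \left(\left(\frac{2}{3}\right)^{2} - 4 + 30 + \frac{2}{3} \left(-5\right)\right) + \frac{10}{47} = - 106 \left(\frac{4}{9} - 4 + 30 - \frac{10}{3}\right) + \frac{10}{47} = \left(-106\right) \frac{208}{9} + \frac{10}{47} = - \frac{22048}{9} + \frac{10}{47} = - \frac{1036166}{423}$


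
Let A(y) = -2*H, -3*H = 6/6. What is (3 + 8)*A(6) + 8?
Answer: 46/3 ≈ 15.333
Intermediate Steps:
H = -⅓ (H = -2/6 = -⅓*1 = -⅓ ≈ -0.33333)
A(y) = ⅔ (A(y) = -2*(-⅓) = ⅔)
(3 + 8)*A(6) + 8 = (3 + 8)*(⅔) + 8 = 11*(⅔) + 8 = 22/3 + 8 = 46/3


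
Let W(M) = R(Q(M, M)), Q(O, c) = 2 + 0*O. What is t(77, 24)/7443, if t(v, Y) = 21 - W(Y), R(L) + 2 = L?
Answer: 7/2481 ≈ 0.0028214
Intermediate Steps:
Q(O, c) = 2 (Q(O, c) = 2 + 0 = 2)
R(L) = -2 + L
W(M) = 0 (W(M) = -2 + 2 = 0)
t(v, Y) = 21 (t(v, Y) = 21 - 1*0 = 21 + 0 = 21)
t(77, 24)/7443 = 21/7443 = 21*(1/7443) = 7/2481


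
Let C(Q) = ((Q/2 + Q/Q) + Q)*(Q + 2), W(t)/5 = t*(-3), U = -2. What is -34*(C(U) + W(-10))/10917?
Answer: -1700/3639 ≈ -0.46716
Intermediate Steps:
W(t) = -15*t (W(t) = 5*(t*(-3)) = 5*(-3*t) = -15*t)
C(Q) = (1 + 3*Q/2)*(2 + Q) (C(Q) = ((Q*(1/2) + 1) + Q)*(2 + Q) = ((Q/2 + 1) + Q)*(2 + Q) = ((1 + Q/2) + Q)*(2 + Q) = (1 + 3*Q/2)*(2 + Q))
-34*(C(U) + W(-10))/10917 = -34*((2 + 4*(-2) + (3/2)*(-2)**2) - 15*(-10))/10917 = -34*((2 - 8 + (3/2)*4) + 150)*(1/10917) = -34*((2 - 8 + 6) + 150)*(1/10917) = -34*(0 + 150)*(1/10917) = -34*150*(1/10917) = -5100*1/10917 = -1700/3639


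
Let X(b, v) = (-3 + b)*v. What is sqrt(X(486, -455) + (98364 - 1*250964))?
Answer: I*sqrt(372365) ≈ 610.22*I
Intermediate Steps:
X(b, v) = v*(-3 + b)
sqrt(X(486, -455) + (98364 - 1*250964)) = sqrt(-455*(-3 + 486) + (98364 - 1*250964)) = sqrt(-455*483 + (98364 - 250964)) = sqrt(-219765 - 152600) = sqrt(-372365) = I*sqrt(372365)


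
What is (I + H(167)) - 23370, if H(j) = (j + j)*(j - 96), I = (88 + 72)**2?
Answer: 25944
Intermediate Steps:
I = 25600 (I = 160**2 = 25600)
H(j) = 2*j*(-96 + j) (H(j) = (2*j)*(-96 + j) = 2*j*(-96 + j))
(I + H(167)) - 23370 = (25600 + 2*167*(-96 + 167)) - 23370 = (25600 + 2*167*71) - 23370 = (25600 + 23714) - 23370 = 49314 - 23370 = 25944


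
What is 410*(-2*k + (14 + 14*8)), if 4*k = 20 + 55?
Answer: 36285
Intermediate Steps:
k = 75/4 (k = (20 + 55)/4 = (¼)*75 = 75/4 ≈ 18.750)
410*(-2*k + (14 + 14*8)) = 410*(-2*75/4 + (14 + 14*8)) = 410*(-75/2 + (14 + 112)) = 410*(-75/2 + 126) = 410*(177/2) = 36285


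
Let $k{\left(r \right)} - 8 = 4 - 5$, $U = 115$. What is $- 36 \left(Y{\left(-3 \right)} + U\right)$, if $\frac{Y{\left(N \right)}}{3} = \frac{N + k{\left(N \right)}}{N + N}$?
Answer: $-4068$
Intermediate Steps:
$k{\left(r \right)} = 7$ ($k{\left(r \right)} = 8 + \left(4 - 5\right) = 8 - 1 = 7$)
$Y{\left(N \right)} = \frac{3 \left(7 + N\right)}{2 N}$ ($Y{\left(N \right)} = 3 \frac{N + 7}{N + N} = 3 \frac{7 + N}{2 N} = \frac{3 \left(7 + N\right)}{2 N}$)
$- 36 \left(Y{\left(-3 \right)} + U\right) = - 36 \left(\frac{3 \left(7 - 3\right)}{2 \left(-3\right)} + 115\right) = - 36 \left(\frac{3}{2} \left(- \frac{1}{3}\right) 4 + 115\right) = - 36 \left(-2 + 115\right) = \left(-36\right) 113 = -4068$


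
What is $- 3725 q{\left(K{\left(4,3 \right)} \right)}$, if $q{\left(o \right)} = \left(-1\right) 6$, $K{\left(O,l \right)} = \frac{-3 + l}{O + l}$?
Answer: $22350$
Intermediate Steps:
$K{\left(O,l \right)} = \frac{-3 + l}{O + l}$
$q{\left(o \right)} = -6$
$- 3725 q{\left(K{\left(4,3 \right)} \right)} = \left(-3725\right) \left(-6\right) = 22350$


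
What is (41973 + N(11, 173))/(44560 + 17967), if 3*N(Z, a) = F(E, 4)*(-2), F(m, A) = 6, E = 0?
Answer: 41969/62527 ≈ 0.67121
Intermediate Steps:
N(Z, a) = -4 (N(Z, a) = (6*(-2))/3 = (⅓)*(-12) = -4)
(41973 + N(11, 173))/(44560 + 17967) = (41973 - 4)/(44560 + 17967) = 41969/62527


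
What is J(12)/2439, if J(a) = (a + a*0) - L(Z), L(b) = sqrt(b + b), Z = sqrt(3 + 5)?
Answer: 4/813 - 2*2**(1/4)/2439 ≈ 0.0039449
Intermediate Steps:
Z = 2*sqrt(2) (Z = sqrt(8) = 2*sqrt(2) ≈ 2.8284)
L(b) = sqrt(2)*sqrt(b) (L(b) = sqrt(2*b) = sqrt(2)*sqrt(b))
J(a) = a - 2*2**(1/4) (J(a) = (a + a*0) - sqrt(2)*sqrt(2*sqrt(2)) = (a + 0) - sqrt(2)*2**(3/4) = a - 2*2**(1/4))
J(12)/2439 = (12 - 2*2**(1/4))/2439 = (12 - 2*2**(1/4))*(1/2439) = 4/813 - 2*2**(1/4)/2439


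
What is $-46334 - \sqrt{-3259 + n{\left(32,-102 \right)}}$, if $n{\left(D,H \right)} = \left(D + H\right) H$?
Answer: $-46334 - \sqrt{3881} \approx -46396.0$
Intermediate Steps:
$n{\left(D,H \right)} = H \left(D + H\right)$
$-46334 - \sqrt{-3259 + n{\left(32,-102 \right)}} = -46334 - \sqrt{-3259 - 102 \left(32 - 102\right)} = -46334 - \sqrt{-3259 - -7140} = -46334 - \sqrt{-3259 + 7140} = -46334 - \sqrt{3881}$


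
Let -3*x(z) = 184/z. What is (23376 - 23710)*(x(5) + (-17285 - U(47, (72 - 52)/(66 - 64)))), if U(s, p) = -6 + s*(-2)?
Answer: 86158306/15 ≈ 5.7439e+6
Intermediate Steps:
x(z) = -184/(3*z)
U(s, p) = -6 - 2*s
(23376 - 23710)*(x(5) + (-17285 - U(47, (72 - 52)/(66 - 64)))) = (23376 - 23710)*(-184/3/5 + (-17285 - (-6 - 2*47))) = -334*(-184/3*1/5 + (-17285 - (-6 - 94))) = -334*(-184/15 + (-17285 - 1*(-100))) = -334*(-184/15 + (-17285 + 100)) = -334*(-184/15 - 17185) = -334*(-257959/15) = 86158306/15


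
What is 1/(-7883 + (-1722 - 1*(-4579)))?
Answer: -1/5026 ≈ -0.00019897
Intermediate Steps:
1/(-7883 + (-1722 - 1*(-4579))) = 1/(-7883 + (-1722 + 4579)) = 1/(-7883 + 2857) = 1/(-5026) = -1/5026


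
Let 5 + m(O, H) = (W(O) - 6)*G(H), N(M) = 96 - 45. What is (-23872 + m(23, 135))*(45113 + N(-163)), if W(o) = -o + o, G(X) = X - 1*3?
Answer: -1114150716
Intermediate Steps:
G(X) = -3 + X (G(X) = X - 3 = -3 + X)
W(o) = 0
N(M) = 51
m(O, H) = 13 - 6*H (m(O, H) = -5 + (0 - 6)*(-3 + H) = -5 - 6*(-3 + H) = -5 + (18 - 6*H) = 13 - 6*H)
(-23872 + m(23, 135))*(45113 + N(-163)) = (-23872 + (13 - 6*135))*(45113 + 51) = (-23872 + (13 - 810))*45164 = (-23872 - 797)*45164 = -24669*45164 = -1114150716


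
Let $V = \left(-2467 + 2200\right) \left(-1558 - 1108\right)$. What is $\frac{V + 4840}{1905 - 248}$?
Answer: $\frac{716662}{1657} \approx 432.51$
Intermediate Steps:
$V = 711822$ ($V = - 267 \left(-1558 - 1108\right) = \left(-267\right) \left(-2666\right) = 711822$)
$\frac{V + 4840}{1905 - 248} = \frac{711822 + 4840}{1905 - 248} = \frac{716662}{1657}$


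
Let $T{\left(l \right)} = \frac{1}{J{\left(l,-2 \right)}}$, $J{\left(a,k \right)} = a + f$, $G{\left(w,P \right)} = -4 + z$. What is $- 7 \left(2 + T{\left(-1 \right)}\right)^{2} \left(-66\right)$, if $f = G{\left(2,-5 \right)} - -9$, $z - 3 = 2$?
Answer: $\frac{55594}{27} \approx 2059.0$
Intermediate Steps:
$z = 5$ ($z = 3 + 2 = 5$)
$G{\left(w,P \right)} = 1$ ($G{\left(w,P \right)} = -4 + 5 = 1$)
$f = 10$ ($f = 1 - -9 = 1 + 9 = 10$)
$J{\left(a,k \right)} = 10 + a$ ($J{\left(a,k \right)} = a + 10 = 10 + a$)
$T{\left(l \right)} = \frac{1}{10 + l}$
$- 7 \left(2 + T{\left(-1 \right)}\right)^{2} \left(-66\right) = - 7 \left(2 + \frac{1}{10 - 1}\right)^{2} \left(-66\right) = - 7 \left(2 + \frac{1}{9}\right)^{2} \left(-66\right) = - 7 \left(\frac{19}{9}\right)^{2} \left(-66\right) = \left(-7\right) \frac{361}{81} \left(-66\right) = \left(- \frac{2527}{81}\right) \left(-66\right) = \frac{55594}{27}$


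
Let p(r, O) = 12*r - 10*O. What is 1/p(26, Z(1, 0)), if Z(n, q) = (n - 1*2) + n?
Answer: 1/312 ≈ 0.0032051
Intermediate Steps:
Z(n, q) = -2 + 2*n (Z(n, q) = (n - 2) + n = (-2 + n) + n = -2 + 2*n)
p(r, O) = -10*O + 12*r
1/p(26, Z(1, 0)) = 1/(-10*(-2 + 2*1) + 12*26) = 1/(-10*(-2 + 2) + 312) = 1/(-10*0 + 312) = 1/(0 + 312) = 1/312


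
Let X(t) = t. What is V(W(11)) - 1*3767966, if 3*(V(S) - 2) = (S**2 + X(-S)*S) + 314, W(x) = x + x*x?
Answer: -11303578/3 ≈ -3.7679e+6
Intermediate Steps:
W(x) = x + x**2
V(S) = 320/3 (V(S) = 2 + ((S**2 + (-S)*S) + 314)/3 = 2 + ((S**2 - S**2) + 314)/3 = 2 + (0 + 314)/3 = 2 + (1/3)*314 = 2 + 314/3 = 320/3)
V(W(11)) - 1*3767966 = 320/3 - 1*3767966 = 320/3 - 3767966 = -11303578/3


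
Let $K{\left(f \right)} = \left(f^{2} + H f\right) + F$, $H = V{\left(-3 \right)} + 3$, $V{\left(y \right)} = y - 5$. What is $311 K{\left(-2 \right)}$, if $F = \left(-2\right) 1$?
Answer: $3732$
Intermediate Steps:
$F = -2$
$V{\left(y \right)} = -5 + y$
$H = -5$ ($H = \left(-5 - 3\right) + 3 = -8 + 3 = -5$)
$K{\left(f \right)} = -2 + f^{2} - 5 f$ ($K{\left(f \right)} = \left(f^{2} - 5 f\right) - 2 = -2 + f^{2} - 5 f$)
$311 K{\left(-2 \right)} = 311 \left(-2 + \left(-2\right)^{2} - -10\right) = 311 \left(-2 + 4 + 10\right) = 311 \cdot 12 = 3732$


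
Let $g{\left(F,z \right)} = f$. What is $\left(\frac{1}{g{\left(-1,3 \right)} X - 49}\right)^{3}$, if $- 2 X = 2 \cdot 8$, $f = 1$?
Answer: $- \frac{1}{185193} \approx -5.3998 \cdot 10^{-6}$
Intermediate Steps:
$g{\left(F,z \right)} = 1$
$X = -8$ ($X = - \frac{2 \cdot 8}{2} = \left(- \frac{1}{2}\right) 16 = -8$)
$\left(\frac{1}{g{\left(-1,3 \right)} X - 49}\right)^{3} = \left(\frac{1}{1 \left(-8\right) - 49}\right)^{3} = \left(\frac{1}{-8 - 49}\right)^{3} = \left(\frac{1}{-57}\right)^{3} = \left(- \frac{1}{57}\right)^{3} = - \frac{1}{185193}$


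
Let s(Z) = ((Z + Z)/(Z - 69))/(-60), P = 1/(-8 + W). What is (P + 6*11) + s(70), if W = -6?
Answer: 2671/42 ≈ 63.595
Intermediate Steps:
P = -1/14 (P = 1/(-8 - 6) = 1/(-14) = -1/14 ≈ -0.071429)
s(Z) = -Z/(30*(-69 + Z)) (s(Z) = ((2*Z)/(-69 + Z))*(-1/60) = (2*Z/(-69 + Z))*(-1/60) = -Z/(30*(-69 + Z)))
(P + 6*11) + s(70) = (-1/14 + 6*11) - 1*70/(-2070 + 30*70) = (-1/14 + 66) - 1*70/(-2070 + 2100) = 923/14 - 1*70/30 = 923/14 - 1*70*1/30 = 923/14 - 7/3 = 2671/42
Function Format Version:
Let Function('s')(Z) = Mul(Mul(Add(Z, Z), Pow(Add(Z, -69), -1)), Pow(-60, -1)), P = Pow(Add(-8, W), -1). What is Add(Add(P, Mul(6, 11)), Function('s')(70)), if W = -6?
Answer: Rational(2671, 42) ≈ 63.595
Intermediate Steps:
P = Rational(-1, 14) (P = Pow(Add(-8, -6), -1) = Pow(-14, -1) = Rational(-1, 14) ≈ -0.071429)
Function('s')(Z) = Mul(Rational(-1, 30), Z, Pow(Add(-69, Z), -1)) (Function('s')(Z) = Mul(Mul(Mul(2, Z), Pow(Add(-69, Z), -1)), Rational(-1, 60)) = Mul(Mul(2, Z, Pow(Add(-69, Z), -1)), Rational(-1, 60)) = Mul(Rational(-1, 30), Z, Pow(Add(-69, Z), -1)))
Add(Add(P, Mul(6, 11)), Function('s')(70)) = Add(Add(Rational(-1, 14), Mul(6, 11)), Mul(-1, 70, Pow(Add(-2070, Mul(30, 70)), -1))) = Add(Add(Rational(-1, 14), 66), Mul(-1, 70, Pow(Add(-2070, 2100), -1))) = Add(Rational(923, 14), Mul(-1, 70, Pow(30, -1))) = Add(Rational(923, 14), Mul(-1, 70, Rational(1, 30))) = Add(Rational(923, 14), Rational(-7, 3)) = Rational(2671, 42)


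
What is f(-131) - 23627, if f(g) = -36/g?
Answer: -3095101/131 ≈ -23627.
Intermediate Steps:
f(-131) - 23627 = -36/(-131) - 23627 = -36*(-1/131) - 23627 = 36/131 - 23627 = -3095101/131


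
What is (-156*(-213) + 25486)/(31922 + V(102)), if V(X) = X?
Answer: 29357/16012 ≈ 1.8334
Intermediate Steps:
(-156*(-213) + 25486)/(31922 + V(102)) = (-156*(-213) + 25486)/(31922 + 102) = (33228 + 25486)/32024 = 58714*(1/32024) = 29357/16012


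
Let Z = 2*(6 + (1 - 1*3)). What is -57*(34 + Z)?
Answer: -2394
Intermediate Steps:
Z = 8 (Z = 2*(6 + (1 - 3)) = 2*(6 - 2) = 2*4 = 8)
-57*(34 + Z) = -57*(34 + 8) = -57*42 = -2394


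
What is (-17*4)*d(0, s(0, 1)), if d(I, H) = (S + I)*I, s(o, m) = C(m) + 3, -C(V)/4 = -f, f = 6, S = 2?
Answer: 0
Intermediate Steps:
C(V) = 24 (C(V) = -(-4)*6 = -4*(-6) = 24)
s(o, m) = 27 (s(o, m) = 24 + 3 = 27)
d(I, H) = I*(2 + I) (d(I, H) = (2 + I)*I = I*(2 + I))
(-17*4)*d(0, s(0, 1)) = (-17*4)*(0*(2 + 0)) = -0*2 = -68*0 = 0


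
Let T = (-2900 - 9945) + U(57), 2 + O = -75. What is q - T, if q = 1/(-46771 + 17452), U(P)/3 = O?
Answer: 383375243/29319 ≈ 13076.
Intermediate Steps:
O = -77 (O = -2 - 75 = -77)
U(P) = -231 (U(P) = 3*(-77) = -231)
q = -1/29319 (q = 1/(-29319) = -1/29319 ≈ -3.4108e-5)
T = -13076 (T = (-2900 - 9945) - 231 = -12845 - 231 = -13076)
q - T = -1/29319 - 1*(-13076) = -1/29319 + 13076 = 383375243/29319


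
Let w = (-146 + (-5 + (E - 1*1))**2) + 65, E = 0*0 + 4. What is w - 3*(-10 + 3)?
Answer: -56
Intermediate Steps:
E = 4 (E = 0 + 4 = 4)
w = -77 (w = (-146 + (-5 + (4 - 1*1))**2) + 65 = (-146 + (-5 + (4 - 1))**2) + 65 = (-146 + (-5 + 3)**2) + 65 = (-146 + (-2)**2) + 65 = (-146 + 4) + 65 = -142 + 65 = -77)
w - 3*(-10 + 3) = -77 - 3*(-10 + 3) = -77 - 3*(-7) = -77 + 21 = -56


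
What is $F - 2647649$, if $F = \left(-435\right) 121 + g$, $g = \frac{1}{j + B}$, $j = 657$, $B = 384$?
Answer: $- \frac{2810995643}{1041} \approx -2.7003 \cdot 10^{6}$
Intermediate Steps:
$g = \frac{1}{1041}$ ($g = \frac{1}{657 + 384} = \frac{1}{1041} \approx 0.00096061$)
$F = - \frac{54793034}{1041}$ ($F = \left(-435\right) 121 + \frac{1}{1041} = -52635 + \frac{1}{1041} = - \frac{54793034}{1041} \approx -52635.0$)
$F - 2647649 = - \frac{54793034}{1041} - 2647649 = - \frac{2810995643}{1041}$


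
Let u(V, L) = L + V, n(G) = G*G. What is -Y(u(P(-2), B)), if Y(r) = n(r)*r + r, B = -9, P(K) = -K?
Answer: 350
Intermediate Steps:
n(G) = G²
Y(r) = r + r³ (Y(r) = r²*r + r = r³ + r = r + r³)
-Y(u(P(-2), B)) = -((-9 - 1*(-2)) + (-9 - 1*(-2))³) = -((-9 + 2) + (-9 + 2)³) = -(-7 + (-7)³) = -(-7 - 343) = -1*(-350) = 350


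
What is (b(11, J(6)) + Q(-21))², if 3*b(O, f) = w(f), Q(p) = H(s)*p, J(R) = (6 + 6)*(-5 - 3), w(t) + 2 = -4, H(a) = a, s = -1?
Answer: 361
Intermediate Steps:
w(t) = -6 (w(t) = -2 - 4 = -6)
J(R) = -96 (J(R) = 12*(-8) = -96)
Q(p) = -p
b(O, f) = -2 (b(O, f) = (⅓)*(-6) = -2)
(b(11, J(6)) + Q(-21))² = (-2 - 1*(-21))² = (-2 + 21)² = 19² = 361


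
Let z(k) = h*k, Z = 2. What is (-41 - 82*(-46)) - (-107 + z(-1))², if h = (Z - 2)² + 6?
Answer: -9038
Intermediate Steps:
h = 6 (h = (2 - 2)² + 6 = 0² + 6 = 0 + 6 = 6)
z(k) = 6*k
(-41 - 82*(-46)) - (-107 + z(-1))² = (-41 - 82*(-46)) - (-107 + 6*(-1))² = (-41 + 3772) - (-107 - 6)² = 3731 - 1*(-113)² = 3731 - 1*12769 = 3731 - 12769 = -9038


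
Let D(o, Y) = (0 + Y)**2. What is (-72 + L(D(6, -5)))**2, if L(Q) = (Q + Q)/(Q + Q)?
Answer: 5041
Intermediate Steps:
D(o, Y) = Y**2
L(Q) = 1 (L(Q) = (2*Q)/((2*Q)) = (2*Q)*(1/(2*Q)) = 1)
(-72 + L(D(6, -5)))**2 = (-72 + 1)**2 = (-71)**2 = 5041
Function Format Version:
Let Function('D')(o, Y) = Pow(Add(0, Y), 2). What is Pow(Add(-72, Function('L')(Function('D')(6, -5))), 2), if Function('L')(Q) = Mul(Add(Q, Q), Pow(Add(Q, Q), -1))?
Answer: 5041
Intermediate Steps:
Function('D')(o, Y) = Pow(Y, 2)
Function('L')(Q) = 1 (Function('L')(Q) = Mul(Mul(2, Q), Pow(Mul(2, Q), -1)) = Mul(Mul(2, Q), Mul(Rational(1, 2), Pow(Q, -1))) = 1)
Pow(Add(-72, Function('L')(Function('D')(6, -5))), 2) = Pow(Add(-72, 1), 2) = Pow(-71, 2) = 5041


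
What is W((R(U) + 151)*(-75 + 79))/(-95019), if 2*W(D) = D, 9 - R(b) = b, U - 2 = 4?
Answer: -308/95019 ≈ -0.0032415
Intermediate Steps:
U = 6 (U = 2 + 4 = 6)
R(b) = 9 - b
W(D) = D/2
W((R(U) + 151)*(-75 + 79))/(-95019) = ((((9 - 1*6) + 151)*(-75 + 79))/2)/(-95019) = ((((9 - 6) + 151)*4)/2)*(-1/95019) = (((3 + 151)*4)/2)*(-1/95019) = ((154*4)/2)*(-1/95019) = ((½)*616)*(-1/95019) = 308*(-1/95019) = -308/95019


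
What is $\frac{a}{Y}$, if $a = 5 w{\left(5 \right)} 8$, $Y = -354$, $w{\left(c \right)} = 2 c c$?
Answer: $- \frac{1000}{177} \approx -5.6497$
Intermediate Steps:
$w{\left(c \right)} = 2 c^{2}$
$a = 2000$ ($a = 5 \cdot 2 \cdot 5^{2} \cdot 8 = 5 \cdot 2 \cdot 25 \cdot 8 = 5 \cdot 50 \cdot 8 = 250 \cdot 8 = 2000$)
$\frac{a}{Y} = \frac{2000}{-354} = 2000 \left(- \frac{1}{354}\right) = - \frac{1000}{177}$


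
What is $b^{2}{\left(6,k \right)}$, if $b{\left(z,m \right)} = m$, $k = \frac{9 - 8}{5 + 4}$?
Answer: $\frac{1}{81} \approx 0.012346$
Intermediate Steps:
$k = \frac{1}{9}$ ($k = 1 \cdot \frac{1}{9} = \frac{1}{9} \approx 0.11111$)
$b^{2}{\left(6,k \right)} = \left(\frac{1}{9}\right)^{2} = \frac{1}{81}$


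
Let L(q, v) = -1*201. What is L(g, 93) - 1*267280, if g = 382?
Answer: -267481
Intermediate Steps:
L(q, v) = -201
L(g, 93) - 1*267280 = -201 - 1*267280 = -201 - 267280 = -267481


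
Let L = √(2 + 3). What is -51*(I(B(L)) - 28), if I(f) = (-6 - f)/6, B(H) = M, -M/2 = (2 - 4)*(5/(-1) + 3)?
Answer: 1411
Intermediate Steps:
L = √5 ≈ 2.2361
M = -8 (M = -2*(2 - 4)*(5/(-1) + 3) = -(-4)*(5*(-1) + 3) = -(-4)*(-5 + 3) = -(-4)*(-2) = -2*4 = -8)
B(H) = -8
I(f) = -1 - f/6 (I(f) = (-6 - f)*(⅙) = -1 - f/6)
-51*(I(B(L)) - 28) = -51*((-1 - ⅙*(-8)) - 28) = -51*((-1 + 4/3) - 28) = -51*(⅓ - 28) = -51*(-83/3) = 1411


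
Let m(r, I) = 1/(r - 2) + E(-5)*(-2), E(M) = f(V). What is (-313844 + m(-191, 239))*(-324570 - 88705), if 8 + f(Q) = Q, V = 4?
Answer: 25032210982975/193 ≈ 1.2970e+11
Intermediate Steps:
f(Q) = -8 + Q
E(M) = -4 (E(M) = -8 + 4 = -4)
m(r, I) = 8 + 1/(-2 + r) (m(r, I) = 1/(r - 2) - 4*(-2) = 1/(-2 + r) + 8 = 8 + 1/(-2 + r))
(-313844 + m(-191, 239))*(-324570 - 88705) = (-313844 + (-15 + 8*(-191))/(-2 - 191))*(-324570 - 88705) = (-313844 + (-15 - 1528)/(-193))*(-413275) = (-313844 - 1/193*(-1543))*(-413275) = (-313844 + 1543/193)*(-413275) = -60570349/193*(-413275) = 25032210982975/193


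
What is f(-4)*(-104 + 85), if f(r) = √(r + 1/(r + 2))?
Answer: -57*I*√2/2 ≈ -40.305*I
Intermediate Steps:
f(r) = √(r + 1/(2 + r))
f(-4)*(-104 + 85) = √((1 - 4*(2 - 4))/(2 - 4))*(-104 + 85) = √((1 - 4*(-2))/(-2))*(-19) = √(-(1 + 8)/2)*(-19) = √(-½*9)*(-19) = √(-9/2)*(-19) = (3*I*√2/2)*(-19) = -57*I*√2/2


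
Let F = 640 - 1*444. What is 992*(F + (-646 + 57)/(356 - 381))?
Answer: 5445088/25 ≈ 2.1780e+5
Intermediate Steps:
F = 196 (F = 640 - 444 = 196)
992*(F + (-646 + 57)/(356 - 381)) = 992*(196 + (-646 + 57)/(356 - 381)) = 992*(196 - 589/(-25)) = 992*(196 - 589*(-1/25)) = 992*(196 + 589/25) = 992*(5489/25) = 5445088/25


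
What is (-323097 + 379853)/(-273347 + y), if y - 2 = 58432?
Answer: -56756/214913 ≈ -0.26409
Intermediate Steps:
y = 58434 (y = 2 + 58432 = 58434)
(-323097 + 379853)/(-273347 + y) = (-323097 + 379853)/(-273347 + 58434) = 56756/(-214913) = 56756*(-1/214913) = -56756/214913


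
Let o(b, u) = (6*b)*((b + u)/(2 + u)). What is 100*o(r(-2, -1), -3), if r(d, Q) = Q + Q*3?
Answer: -16800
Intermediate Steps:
r(d, Q) = 4*Q (r(d, Q) = Q + 3*Q = 4*Q)
o(b, u) = 6*b*(b + u)/(2 + u) (o(b, u) = (6*b)*((b + u)/(2 + u)) = 6*b*(b + u)/(2 + u))
100*o(r(-2, -1), -3) = 100*(6*(4*(-1))*(4*(-1) - 3)/(2 - 3)) = 100*(6*(-4)*(-4 - 3)/(-1)) = 100*(6*(-4)*(-1)*(-7)) = 100*(-168) = -16800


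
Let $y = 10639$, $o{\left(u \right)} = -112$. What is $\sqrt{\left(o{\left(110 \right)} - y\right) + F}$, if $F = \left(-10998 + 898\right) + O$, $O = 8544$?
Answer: $i \sqrt{12307} \approx 110.94 i$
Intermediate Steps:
$F = -1556$ ($F = \left(-10998 + 898\right) + 8544 = -10100 + 8544 = -1556$)
$\sqrt{\left(o{\left(110 \right)} - y\right) + F} = \sqrt{\left(-112 - 10639\right) - 1556} = \sqrt{-10751 - 1556} = \sqrt{-12307} = i \sqrt{12307}$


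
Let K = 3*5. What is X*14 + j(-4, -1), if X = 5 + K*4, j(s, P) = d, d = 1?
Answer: 911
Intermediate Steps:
K = 15
j(s, P) = 1
X = 65 (X = 5 + 15*4 = 5 + 60 = 65)
X*14 + j(-4, -1) = 65*14 + 1 = 910 + 1 = 911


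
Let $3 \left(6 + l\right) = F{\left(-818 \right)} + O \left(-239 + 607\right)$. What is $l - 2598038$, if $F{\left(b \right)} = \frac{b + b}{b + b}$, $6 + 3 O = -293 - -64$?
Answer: $- \frac{23468873}{9} \approx -2.6077 \cdot 10^{6}$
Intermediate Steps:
$O = - \frac{235}{3}$ ($O = -2 + \frac{-293 - -64}{3} = -2 + \frac{-293 + 64}{3} = -2 + \frac{1}{3} \left(-229\right) = -2 - \frac{229}{3} = - \frac{235}{3} \approx -78.333$)
$F{\left(b \right)} = 1$ ($F{\left(b \right)} = \frac{2 b}{2 b} = 2 b \frac{1}{2 b} = 1$)
$l = - \frac{86531}{9}$ ($l = -6 + \frac{1 - \frac{235 \left(-239 + 607\right)}{3}}{3} = -6 + \frac{1 - \frac{86480}{3}}{3} = -6 + \frac{1}{3} \left(- \frac{86477}{3}\right) = -6 - \frac{86477}{9} = - \frac{86531}{9} \approx -9614.6$)
$l - 2598038 = - \frac{86531}{9} - 2598038 = - \frac{23468873}{9}$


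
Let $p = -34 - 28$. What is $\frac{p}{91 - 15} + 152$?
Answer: $\frac{5745}{38} \approx 151.18$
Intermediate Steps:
$p = -62$ ($p = -34 - 28 = -62$)
$\frac{p}{91 - 15} + 152 = - \frac{62}{91 - 15} + 152 = - \frac{62}{76} + 152 = \left(-62\right) \frac{1}{76} + 152 = - \frac{31}{38} + 152 = \frac{5745}{38}$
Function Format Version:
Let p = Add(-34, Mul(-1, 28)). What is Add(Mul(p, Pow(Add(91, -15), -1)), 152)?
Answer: Rational(5745, 38) ≈ 151.18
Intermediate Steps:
p = -62 (p = Add(-34, -28) = -62)
Add(Mul(p, Pow(Add(91, -15), -1)), 152) = Add(Mul(-62, Pow(Add(91, -15), -1)), 152) = Add(Mul(-62, Pow(76, -1)), 152) = Add(Mul(-62, Rational(1, 76)), 152) = Add(Rational(-31, 38), 152) = Rational(5745, 38)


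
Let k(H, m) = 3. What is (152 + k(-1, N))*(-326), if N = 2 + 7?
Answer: -50530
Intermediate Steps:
N = 9
(152 + k(-1, N))*(-326) = (152 + 3)*(-326) = 155*(-326) = -50530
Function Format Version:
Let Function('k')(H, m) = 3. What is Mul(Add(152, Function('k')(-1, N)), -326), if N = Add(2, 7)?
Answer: -50530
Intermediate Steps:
N = 9
Mul(Add(152, Function('k')(-1, N)), -326) = Mul(Add(152, 3), -326) = Mul(155, -326) = -50530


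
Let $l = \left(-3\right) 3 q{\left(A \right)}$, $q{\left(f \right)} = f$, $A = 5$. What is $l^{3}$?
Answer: $-91125$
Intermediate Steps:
$l = -45$ ($l = \left(-3\right) 3 \cdot 5 = \left(-9\right) 5 = -45$)
$l^{3} = \left(-45\right)^{3} = -91125$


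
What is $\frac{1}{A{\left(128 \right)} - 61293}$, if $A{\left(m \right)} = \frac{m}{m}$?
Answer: $- \frac{1}{61292} \approx -1.6315 \cdot 10^{-5}$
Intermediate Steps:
$A{\left(m \right)} = 1$
$\frac{1}{A{\left(128 \right)} - 61293} = \frac{1}{1 - 61293} = \frac{1}{-61292} = - \frac{1}{61292}$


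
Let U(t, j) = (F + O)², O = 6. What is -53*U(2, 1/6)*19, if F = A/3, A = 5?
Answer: -532703/9 ≈ -59189.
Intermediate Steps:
F = 5/3 ≈ 1.6667
U(t, j) = 529/9 (U(t, j) = (5/3 + 6)² = (23/3)² = 529/9)
-53*U(2, 1/6)*19 = -53*529/9*19 = -28037/9*19 = -532703/9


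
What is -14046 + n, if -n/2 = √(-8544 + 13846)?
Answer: -14046 - 2*√5302 ≈ -14192.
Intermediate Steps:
n = -2*√5302 (n = -2*√(-8544 + 13846) = -2*√5302 ≈ -145.63)
-14046 + n = -14046 - 2*√5302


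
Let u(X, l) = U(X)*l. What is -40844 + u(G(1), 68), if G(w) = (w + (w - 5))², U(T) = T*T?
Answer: -35336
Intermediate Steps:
U(T) = T²
G(w) = (-5 + 2*w)² (G(w) = (w + (-5 + w))² = (-5 + 2*w)²)
u(X, l) = l*X² (u(X, l) = X²*l = l*X²)
-40844 + u(G(1), 68) = -40844 + 68*((-5 + 2*1)²)² = -40844 + 68*((-5 + 2)²)² = -40844 + 68*((-3)²)² = -40844 + 68*9² = -40844 + 68*81 = -40844 + 5508 = -35336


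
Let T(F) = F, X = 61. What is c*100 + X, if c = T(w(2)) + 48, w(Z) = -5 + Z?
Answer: 4561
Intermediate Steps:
c = 45 (c = (-5 + 2) + 48 = -3 + 48 = 45)
c*100 + X = 45*100 + 61 = 4500 + 61 = 4561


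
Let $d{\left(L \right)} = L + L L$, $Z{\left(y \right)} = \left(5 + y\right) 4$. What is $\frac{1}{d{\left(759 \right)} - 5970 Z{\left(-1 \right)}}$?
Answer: $\frac{1}{481320} \approx 2.0776 \cdot 10^{-6}$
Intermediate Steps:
$Z{\left(y \right)} = 20 + 4 y$
$d{\left(L \right)} = L + L^{2}$
$\frac{1}{d{\left(759 \right)} - 5970 Z{\left(-1 \right)}} = \frac{1}{759 \left(1 + 759\right) - 5970 \left(20 + 4 \left(-1\right)\right)} = \frac{1}{759 \cdot 760 - 5970 \left(20 - 4\right)} = \frac{1}{576840 - 95520} = \frac{1}{481320}$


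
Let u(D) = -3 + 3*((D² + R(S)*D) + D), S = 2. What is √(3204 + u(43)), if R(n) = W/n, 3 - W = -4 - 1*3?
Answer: 69*√2 ≈ 97.581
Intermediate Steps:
W = 10 (W = 3 - (-4 - 1*3) = 3 - (-4 - 3) = 3 - 1*(-7) = 3 + 7 = 10)
R(n) = 10/n
u(D) = -3 + 3*D² + 18*D (u(D) = -3 + 3*((D² + (10/2)*D) + D) = -3 + 3*((D² + (10*(½))*D) + D) = -3 + 3*((D² + 5*D) + D) = -3 + 3*(D² + 6*D) = -3 + (3*D² + 18*D) = -3 + 3*D² + 18*D)
√(3204 + u(43)) = √(3204 + (-3 + 3*43² + 18*43)) = √(3204 + (-3 + 3*1849 + 774)) = √(3204 + (-3 + 5547 + 774)) = √(3204 + 6318) = √9522 = 69*√2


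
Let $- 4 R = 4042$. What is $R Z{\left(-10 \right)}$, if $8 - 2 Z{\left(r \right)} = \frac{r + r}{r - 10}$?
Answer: $- \frac{14147}{4} \approx -3536.8$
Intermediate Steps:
$R = - \frac{2021}{2}$ ($R = \left(- \frac{1}{4}\right) 4042 = - \frac{2021}{2} \approx -1010.5$)
$Z{\left(r \right)} = 4 - \frac{r}{-10 + r}$ ($Z{\left(r \right)} = 4 - \frac{\left(r + r\right) \frac{1}{r - 10}}{2} = 4 - \frac{2 r \frac{1}{-10 + r}}{2} = 4 - \frac{r}{-10 + r}$)
$R Z{\left(-10 \right)} = - \frac{2021 \frac{-40 + 3 \left(-10\right)}{-10 - 10}}{2} = - \frac{2021 \frac{-40 - 30}{-20}}{2} = - \frac{2021 \left(\left(- \frac{1}{20}\right) \left(-70\right)\right)}{2} = \left(- \frac{2021}{2}\right) \frac{7}{2} = - \frac{14147}{4}$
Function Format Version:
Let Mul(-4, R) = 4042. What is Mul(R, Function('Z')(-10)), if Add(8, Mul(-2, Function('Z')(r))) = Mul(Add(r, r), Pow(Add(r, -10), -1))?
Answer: Rational(-14147, 4) ≈ -3536.8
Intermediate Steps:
R = Rational(-2021, 2) (R = Mul(Rational(-1, 4), 4042) = Rational(-2021, 2) ≈ -1010.5)
Function('Z')(r) = Add(4, Mul(-1, r, Pow(Add(-10, r), -1))) (Function('Z')(r) = Add(4, Mul(Rational(-1, 2), Mul(Add(r, r), Pow(Add(r, -10), -1)))) = Add(4, Mul(Rational(-1, 2), Mul(Mul(2, r), Pow(Add(-10, r), -1)))) = Add(4, Mul(Rational(-1, 2), Mul(2, r, Pow(Add(-10, r), -1)))) = Add(4, Mul(-1, r, Pow(Add(-10, r), -1))))
Mul(R, Function('Z')(-10)) = Mul(Rational(-2021, 2), Mul(Pow(Add(-10, -10), -1), Add(-40, Mul(3, -10)))) = Mul(Rational(-2021, 2), Mul(Pow(-20, -1), Add(-40, -30))) = Mul(Rational(-2021, 2), Mul(Rational(-1, 20), -70)) = Mul(Rational(-2021, 2), Rational(7, 2)) = Rational(-14147, 4)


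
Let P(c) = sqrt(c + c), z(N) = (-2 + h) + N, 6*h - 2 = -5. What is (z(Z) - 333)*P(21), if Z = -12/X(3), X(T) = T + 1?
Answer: -677*sqrt(42)/2 ≈ -2193.7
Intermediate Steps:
h = -1/2 (h = 1/3 + (1/6)*(-5) = 1/3 - 5/6 = -1/2 ≈ -0.50000)
X(T) = 1 + T
Z = -3 (Z = -12/(1 + 3) = -12/4 = -12*1/4 = -3)
z(N) = -5/2 + N (z(N) = (-2 - 1/2) + N = -5/2 + N)
P(c) = sqrt(2)*sqrt(c) (P(c) = sqrt(2*c) = sqrt(2)*sqrt(c))
(z(Z) - 333)*P(21) = ((-5/2 - 3) - 333)*(sqrt(2)*sqrt(21)) = (-11/2 - 333)*sqrt(42) = -677*sqrt(42)/2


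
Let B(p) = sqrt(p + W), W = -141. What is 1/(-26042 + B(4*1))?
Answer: -26042/678185901 - I*sqrt(137)/678185901 ≈ -3.8399e-5 - 1.7259e-8*I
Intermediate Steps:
B(p) = sqrt(-141 + p) (B(p) = sqrt(p - 141) = sqrt(-141 + p))
1/(-26042 + B(4*1)) = 1/(-26042 + sqrt(-141 + 4*1)) = 1/(-26042 + sqrt(-141 + 4)) = 1/(-26042 + sqrt(-137)) = 1/(-26042 + I*sqrt(137))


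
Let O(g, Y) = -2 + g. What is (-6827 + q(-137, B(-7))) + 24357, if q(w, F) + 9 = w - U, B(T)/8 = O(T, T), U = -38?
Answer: 17422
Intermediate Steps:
B(T) = -16 + 8*T (B(T) = 8*(-2 + T) = -16 + 8*T)
q(w, F) = 29 + w (q(w, F) = -9 + (w - 1*(-38)) = -9 + (w + 38) = -9 + (38 + w) = 29 + w)
(-6827 + q(-137, B(-7))) + 24357 = (-6827 + (29 - 137)) + 24357 = (-6827 - 108) + 24357 = -6935 + 24357 = 17422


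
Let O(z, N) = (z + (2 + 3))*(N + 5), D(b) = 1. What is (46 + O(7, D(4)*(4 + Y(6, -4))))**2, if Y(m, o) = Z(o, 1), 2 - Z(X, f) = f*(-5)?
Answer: 56644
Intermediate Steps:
Z(X, f) = 2 + 5*f (Z(X, f) = 2 - f*(-5) = 2 - (-5)*f = 2 + 5*f)
Y(m, o) = 7 (Y(m, o) = 2 + 5*1 = 2 + 5 = 7)
O(z, N) = (5 + N)*(5 + z) (O(z, N) = (z + 5)*(5 + N) = (5 + z)*(5 + N) = (5 + N)*(5 + z))
(46 + O(7, D(4)*(4 + Y(6, -4))))**2 = (46 + (25 + 5*(1*(4 + 7)) + 5*7 + (1*(4 + 7))*7))**2 = (46 + (25 + 5*(1*11) + 35 + (1*11)*7))**2 = (46 + (25 + 5*11 + 35 + 11*7))**2 = (46 + (25 + 55 + 35 + 77))**2 = (46 + 192)**2 = 238**2 = 56644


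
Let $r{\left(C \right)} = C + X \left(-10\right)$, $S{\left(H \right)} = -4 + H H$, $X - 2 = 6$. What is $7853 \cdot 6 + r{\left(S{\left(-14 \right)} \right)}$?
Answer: $47230$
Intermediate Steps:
$X = 8$ ($X = 2 + 6 = 8$)
$S{\left(H \right)} = -4 + H^{2}$
$r{\left(C \right)} = -80 + C$ ($r{\left(C \right)} = C + 8 \left(-10\right) = C - 80 = -80 + C$)
$7853 \cdot 6 + r{\left(S{\left(-14 \right)} \right)} = 7853 \cdot 6 - \left(84 - 196\right) = 47118 + \left(-80 + \left(-4 + 196\right)\right) = 47118 + \left(-80 + 192\right) = 47118 + 112 = 47230$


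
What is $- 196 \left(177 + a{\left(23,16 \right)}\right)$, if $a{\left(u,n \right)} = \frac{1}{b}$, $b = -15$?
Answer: $- \frac{520184}{15} \approx -34679.0$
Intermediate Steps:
$a{\left(u,n \right)} = - \frac{1}{15}$ ($a{\left(u,n \right)} = \frac{1}{-15} = - \frac{1}{15}$)
$- 196 \left(177 + a{\left(23,16 \right)}\right) = - 196 \left(177 - \frac{1}{15}\right) = \left(-196\right) \frac{2654}{15} = - \frac{520184}{15}$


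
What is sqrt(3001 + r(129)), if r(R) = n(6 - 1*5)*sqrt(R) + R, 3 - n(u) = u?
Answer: sqrt(3130 + 2*sqrt(129)) ≈ 56.149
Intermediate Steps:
n(u) = 3 - u
r(R) = R + 2*sqrt(R) (r(R) = (3 - (6 - 1*5))*sqrt(R) + R = (3 - (6 - 5))*sqrt(R) + R = (3 - 1*1)*sqrt(R) + R = (3 - 1)*sqrt(R) + R = 2*sqrt(R) + R = R + 2*sqrt(R))
sqrt(3001 + r(129)) = sqrt(3001 + (129 + 2*sqrt(129))) = sqrt(3130 + 2*sqrt(129))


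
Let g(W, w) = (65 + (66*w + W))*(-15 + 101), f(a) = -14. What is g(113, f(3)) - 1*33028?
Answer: -97184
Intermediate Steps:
g(W, w) = 5590 + 86*W + 5676*w (g(W, w) = (65 + (W + 66*w))*86 = (65 + W + 66*w)*86 = 5590 + 86*W + 5676*w)
g(113, f(3)) - 1*33028 = (5590 + 86*113 + 5676*(-14)) - 1*33028 = (5590 + 9718 - 79464) - 33028 = -64156 - 33028 = -97184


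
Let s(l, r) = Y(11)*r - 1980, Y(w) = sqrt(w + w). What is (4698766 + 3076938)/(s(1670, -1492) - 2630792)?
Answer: -1279478485718/433214964411 + 725084398*sqrt(22)/433214964411 ≈ -2.9456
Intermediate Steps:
Y(w) = sqrt(2)*sqrt(w) (Y(w) = sqrt(2*w) = sqrt(2)*sqrt(w))
s(l, r) = -1980 + r*sqrt(22) (s(l, r) = (sqrt(2)*sqrt(11))*r - 1980 = sqrt(22)*r - 1980 = r*sqrt(22) - 1980 = -1980 + r*sqrt(22))
(4698766 + 3076938)/(s(1670, -1492) - 2630792) = (4698766 + 3076938)/((-1980 - 1492*sqrt(22)) - 2630792) = 7775704/(-2632772 - 1492*sqrt(22))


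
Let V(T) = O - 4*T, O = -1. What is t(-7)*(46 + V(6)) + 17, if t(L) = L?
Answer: -130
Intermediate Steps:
V(T) = -1 - 4*T
t(-7)*(46 + V(6)) + 17 = -7*(46 + (-1 - 4*6)) + 17 = -7*(46 + (-1 - 24)) + 17 = -7*(46 - 25) + 17 = -7*21 + 17 = -147 + 17 = -130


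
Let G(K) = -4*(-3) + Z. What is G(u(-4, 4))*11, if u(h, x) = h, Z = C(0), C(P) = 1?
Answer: 143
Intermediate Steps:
Z = 1
G(K) = 13 (G(K) = -4*(-3) + 1 = 12 + 1 = 13)
G(u(-4, 4))*11 = 13*11 = 143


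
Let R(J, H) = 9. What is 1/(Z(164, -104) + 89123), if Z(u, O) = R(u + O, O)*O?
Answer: 1/88187 ≈ 1.1340e-5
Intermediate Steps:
Z(u, O) = 9*O
1/(Z(164, -104) + 89123) = 1/(9*(-104) + 89123) = 1/(-936 + 89123) = 1/88187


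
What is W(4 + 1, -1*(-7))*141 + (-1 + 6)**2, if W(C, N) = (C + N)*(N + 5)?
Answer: 20329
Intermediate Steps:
W(C, N) = (5 + N)*(C + N) (W(C, N) = (C + N)*(5 + N) = (5 + N)*(C + N))
W(4 + 1, -1*(-7))*141 + (-1 + 6)**2 = ((-1*(-7))**2 + 5*(4 + 1) + 5*(-1*(-7)) + (4 + 1)*(-1*(-7)))*141 + (-1 + 6)**2 = (7**2 + 5*5 + 5*7 + 5*7)*141 + 5**2 = (49 + 25 + 35 + 35)*141 + 25 = 144*141 + 25 = 20304 + 25 = 20329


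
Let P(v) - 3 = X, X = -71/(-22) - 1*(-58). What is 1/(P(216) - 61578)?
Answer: -22/1353303 ≈ -1.6257e-5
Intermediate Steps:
X = 1347/22 (X = -71*(-1/22) + 58 = 71/22 + 58 = 1347/22 ≈ 61.227)
P(v) = 1413/22 (P(v) = 3 + 1347/22 = 1413/22)
1/(P(216) - 61578) = 1/(1413/22 - 61578) = 1/(-1353303/22) = -22/1353303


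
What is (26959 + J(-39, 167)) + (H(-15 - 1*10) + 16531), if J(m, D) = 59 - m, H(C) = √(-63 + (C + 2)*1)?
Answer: 43588 + I*√86 ≈ 43588.0 + 9.2736*I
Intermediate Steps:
H(C) = √(-61 + C) (H(C) = √(-63 + (2 + C)*1) = √(-63 + (2 + C)) = √(-61 + C))
(26959 + J(-39, 167)) + (H(-15 - 1*10) + 16531) = (26959 + (59 - 1*(-39))) + (√(-61 + (-15 - 1*10)) + 16531) = (26959 + (59 + 39)) + (√(-61 + (-15 - 10)) + 16531) = (26959 + 98) + (√(-61 - 25) + 16531) = 27057 + (√(-86) + 16531) = 27057 + (I*√86 + 16531) = 27057 + (16531 + I*√86) = 43588 + I*√86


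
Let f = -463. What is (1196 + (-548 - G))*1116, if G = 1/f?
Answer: 334827900/463 ≈ 7.2317e+5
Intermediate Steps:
G = -1/463 (G = 1/(-463) = -1/463 ≈ -0.0021598)
(1196 + (-548 - G))*1116 = (1196 + (-548 - 1*(-1/463)))*1116 = (1196 + (-548 + 1/463))*1116 = (1196 - 253723/463)*1116 = (300025/463)*1116 = 334827900/463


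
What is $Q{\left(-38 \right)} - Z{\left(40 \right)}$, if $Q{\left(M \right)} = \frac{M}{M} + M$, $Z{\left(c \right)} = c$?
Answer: $-77$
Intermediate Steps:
$Q{\left(M \right)} = 1 + M$
$Q{\left(-38 \right)} - Z{\left(40 \right)} = \left(1 - 38\right) - 40 = -37 - 40 = -77$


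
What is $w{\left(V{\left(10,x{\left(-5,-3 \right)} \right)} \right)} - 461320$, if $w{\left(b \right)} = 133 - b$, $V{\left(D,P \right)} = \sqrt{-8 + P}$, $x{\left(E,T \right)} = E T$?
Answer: $-461187 - \sqrt{7} \approx -4.6119 \cdot 10^{5}$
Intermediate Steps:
$w{\left(V{\left(10,x{\left(-5,-3 \right)} \right)} \right)} - 461320 = \left(133 - \sqrt{-8 - -15}\right) - 461320 = \left(133 - \sqrt{-8 + 15}\right) - 461320 = \left(133 - \sqrt{7}\right) - 461320 = -461187 - \sqrt{7}$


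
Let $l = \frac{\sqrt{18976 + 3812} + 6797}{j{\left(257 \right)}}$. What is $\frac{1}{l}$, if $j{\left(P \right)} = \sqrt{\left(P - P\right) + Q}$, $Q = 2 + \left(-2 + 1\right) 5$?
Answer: $- \frac{18 i \sqrt{211}}{46176421} + \frac{6797 i \sqrt{3}}{46176421} \approx 0.00024929 i$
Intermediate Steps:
$Q = -3$ ($Q = 2 - 5 = -3$)
$j{\left(P \right)} = i \sqrt{3}$ ($j{\left(P \right)} = \sqrt{\left(P - P\right) - 3} = \sqrt{0 - 3} = \sqrt{-3} = i \sqrt{3}$)
$l = - \frac{i \sqrt{3} \left(6797 + 6 \sqrt{633}\right)}{3}$ ($l = \frac{\sqrt{18976 + 3812} + 6797}{i \sqrt{3}} = \left(\sqrt{22788} + 6797\right) \left(- \frac{i \sqrt{3}}{3}\right) = \left(6 \sqrt{633} + 6797\right) \left(- \frac{i \sqrt{3}}{3}\right) = \left(6797 + 6 \sqrt{633}\right) \left(- \frac{i \sqrt{3}}{3}\right) = - \frac{i \sqrt{3} \left(6797 + 6 \sqrt{633}\right)}{3} \approx - 4011.4 i$)
$\frac{1}{l} = \frac{1}{\frac{1}{3} i \sqrt{3} \left(-6797 - 6 \sqrt{633}\right)} = - \frac{i \sqrt{3}}{-6797 - 6 \sqrt{633}}$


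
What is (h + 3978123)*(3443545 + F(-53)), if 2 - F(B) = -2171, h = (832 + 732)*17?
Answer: 13799104777498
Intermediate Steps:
h = 26588 (h = 1564*17 = 26588)
F(B) = 2173 (F(B) = 2 - 1*(-2171) = 2 + 2171 = 2173)
(h + 3978123)*(3443545 + F(-53)) = (26588 + 3978123)*(3443545 + 2173) = 4004711*3445718 = 13799104777498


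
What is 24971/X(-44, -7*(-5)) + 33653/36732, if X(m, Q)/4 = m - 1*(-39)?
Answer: -57285107/45915 ≈ -1247.6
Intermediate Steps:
X(m, Q) = 156 + 4*m (X(m, Q) = 4*(m - 1*(-39)) = 4*(m + 39) = 4*(39 + m) = 156 + 4*m)
24971/X(-44, -7*(-5)) + 33653/36732 = 24971/(156 + 4*(-44)) + 33653/36732 = 24971/(156 - 176) + 33653*(1/36732) = 24971/(-20) + 33653/36732 = 24971*(-1/20) + 33653/36732 = -24971/20 + 33653/36732 = -57285107/45915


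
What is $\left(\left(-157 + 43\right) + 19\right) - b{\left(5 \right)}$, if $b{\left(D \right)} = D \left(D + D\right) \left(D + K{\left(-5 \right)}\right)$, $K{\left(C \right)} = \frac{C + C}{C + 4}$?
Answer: $-845$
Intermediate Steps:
$K{\left(C \right)} = \frac{2 C}{4 + C}$
$b{\left(D \right)} = 2 D^{2} \left(10 + D\right)$ ($b{\left(D \right)} = D \left(D + D\right) \left(D + 2 \left(-5\right) \frac{1}{4 - 5}\right) = D 2 D \left(D + 2 \left(-5\right) \frac{1}{-1}\right) = D 2 D \left(D + 2 \left(-5\right) \left(-1\right)\right) = D 2 D \left(D + 10\right) = D 2 D \left(10 + D\right) = 2 D^{2} \left(10 + D\right)$)
$\left(\left(-157 + 43\right) + 19\right) - b{\left(5 \right)} = \left(\left(-157 + 43\right) + 19\right) - 2 \cdot 5^{2} \left(10 + 5\right) = \left(-114 + 19\right) - 2 \cdot 25 \cdot 15 = -95 - 750 = -845$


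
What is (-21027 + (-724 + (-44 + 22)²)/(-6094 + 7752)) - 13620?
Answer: -28722483/829 ≈ -34647.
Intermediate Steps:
(-21027 + (-724 + (-44 + 22)²)/(-6094 + 7752)) - 13620 = (-21027 + (-724 + (-22)²)/1658) - 13620 = (-21027 + (-724 + 484)*(1/1658)) - 13620 = (-21027 - 240*1/1658) - 13620 = (-21027 - 120/829) - 13620 = -17431503/829 - 13620 = -28722483/829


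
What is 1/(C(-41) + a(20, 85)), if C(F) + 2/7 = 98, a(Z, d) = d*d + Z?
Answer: 7/51399 ≈ 0.00013619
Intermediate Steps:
a(Z, d) = Z + d² (a(Z, d) = d² + Z = Z + d²)
C(F) = 684/7 (C(F) = -2/7 + 98 = 684/7)
1/(C(-41) + a(20, 85)) = 1/(684/7 + (20 + 85²)) = 1/(684/7 + (20 + 7225)) = 1/(684/7 + 7245) = 1/(51399/7) = 7/51399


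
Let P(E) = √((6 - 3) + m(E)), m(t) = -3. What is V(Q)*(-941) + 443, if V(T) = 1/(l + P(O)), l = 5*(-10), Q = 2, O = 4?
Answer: 23091/50 ≈ 461.82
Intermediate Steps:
P(E) = 0 (P(E) = √((6 - 3) - 3) = √(3 - 3) = √0 = 0)
l = -50
V(T) = -1/50 (V(T) = 1/(-50 + 0) = 1/(-50) = -1/50)
V(Q)*(-941) + 443 = -1/50*(-941) + 443 = 941/50 + 443 = 23091/50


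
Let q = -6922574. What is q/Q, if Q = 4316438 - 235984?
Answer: -3461287/2040227 ≈ -1.6965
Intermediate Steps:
Q = 4080454
q/Q = -6922574/4080454 = -6922574*1/4080454 = -3461287/2040227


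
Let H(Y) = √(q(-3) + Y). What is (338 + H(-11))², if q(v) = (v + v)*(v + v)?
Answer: 117649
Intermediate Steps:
q(v) = 4*v² (q(v) = (2*v)*(2*v) = 4*v²)
H(Y) = √(36 + Y) (H(Y) = √(4*(-3)² + Y) = √(4*9 + Y) = √(36 + Y))
(338 + H(-11))² = (338 + √(36 - 11))² = (338 + √25)² = (338 + 5)² = 343² = 117649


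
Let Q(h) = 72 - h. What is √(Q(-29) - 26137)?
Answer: 2*I*√6509 ≈ 161.36*I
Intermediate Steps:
√(Q(-29) - 26137) = √((72 - 1*(-29)) - 26137) = √((72 + 29) - 26137) = √(101 - 26137) = √(-26036) = 2*I*√6509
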